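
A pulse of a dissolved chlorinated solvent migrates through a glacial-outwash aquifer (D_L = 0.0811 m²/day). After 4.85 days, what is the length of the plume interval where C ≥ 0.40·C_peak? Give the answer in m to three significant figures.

2.40 m

The plume is Gaussian with σ = √(2Dt) = √(2 × 0.0811 × 4.85) = 0.8869 m.
C/C_peak = exp(−Δx²/(2σ²)) = 0.40 ⇒ Δx = σ·√(−2 ln 0.40) = 0.8869 × 1.354 = 1.201 m.
Width = 2Δx = 2.40 m.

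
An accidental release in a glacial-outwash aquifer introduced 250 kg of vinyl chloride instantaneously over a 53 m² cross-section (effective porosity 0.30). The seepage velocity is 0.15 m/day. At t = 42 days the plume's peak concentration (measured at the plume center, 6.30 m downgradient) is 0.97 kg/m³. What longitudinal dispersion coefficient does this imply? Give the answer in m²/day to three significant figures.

0.498 m²/day

At the plume center C_max = M/(n_e·A·√(4πDt)), so D = M²/(4πt·(n_e·A·C_max)²).
n_e·A·C_max = 0.30 × 53 × 0.97 = 15.42 kg/m.
D = 250²/(4π × 42 × 15.42²) = 0.498 m²/day.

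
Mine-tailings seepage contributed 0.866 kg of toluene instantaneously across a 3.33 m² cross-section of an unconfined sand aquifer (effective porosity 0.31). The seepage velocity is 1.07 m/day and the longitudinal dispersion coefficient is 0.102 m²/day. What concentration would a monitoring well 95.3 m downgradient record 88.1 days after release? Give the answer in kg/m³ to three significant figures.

For an instantaneous plane source, C(x,t) = M/(n_e·A·√(4πDt)) · exp(−(x−vt)²/(4Dt)), with n_e·A the pore (flow) area.
Plume center vt = 1.07 × 88.1 = 94.267 m, so the well at 95.3 m is 1.033 m downgradient of the peak.
√(4πDt) = 10.63 m, giving peak height M/(n_e·A·√(4πDt)) = 0.866/(0.31 × 3.33 × 10.63) = 0.07892 kg/m³.
(x−vt)²/(4Dt) = (1.033)²/(4 × 0.102 × 88.1) = 0.02969; exp(−0.02969) = 0.9707.
C = 0.07892 × 0.9707 = 0.0766 kg/m³.

0.0766 kg/m³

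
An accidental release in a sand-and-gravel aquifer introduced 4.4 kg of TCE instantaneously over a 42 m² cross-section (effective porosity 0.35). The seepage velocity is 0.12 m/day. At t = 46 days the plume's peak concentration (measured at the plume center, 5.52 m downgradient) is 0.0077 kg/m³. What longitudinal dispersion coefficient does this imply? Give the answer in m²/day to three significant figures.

At the plume center C_max = M/(n_e·A·√(4πDt)), so D = M²/(4πt·(n_e·A·C_max)²).
n_e·A·C_max = 0.35 × 42 × 0.0077 = 0.1132 kg/m.
D = 4.4²/(4π × 46 × 0.1132²) = 2.61 m²/day.

2.61 m²/day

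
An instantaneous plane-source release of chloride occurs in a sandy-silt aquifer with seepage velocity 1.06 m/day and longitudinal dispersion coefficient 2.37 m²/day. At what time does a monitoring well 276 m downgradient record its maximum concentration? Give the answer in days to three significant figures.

For the 1D instantaneous-source solution, setting ∂C/∂t = 0 at fixed x gives v²t² + 2Dt − x² = 0, so t = (√(D² + v²x²) − D)/v².
√(D² + v²x²) = √(2.37² + 1.06² × 276²) = 292.6; v² = 1.1236.
t = (292.6 − 2.37)/1.1236 = 258 days (vs. the pure-advection estimate x/v = 260 d).

258 days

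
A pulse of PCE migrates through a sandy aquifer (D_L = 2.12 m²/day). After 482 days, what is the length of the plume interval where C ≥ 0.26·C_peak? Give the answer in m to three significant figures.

148 m

The plume is Gaussian with σ = √(2Dt) = √(2 × 2.12 × 482) = 45.21 m.
C/C_peak = exp(−Δx²/(2σ²)) = 0.26 ⇒ Δx = σ·√(−2 ln 0.26) = 45.21 × 1.641 = 74.19 m.
Width = 2Δx = 148 m.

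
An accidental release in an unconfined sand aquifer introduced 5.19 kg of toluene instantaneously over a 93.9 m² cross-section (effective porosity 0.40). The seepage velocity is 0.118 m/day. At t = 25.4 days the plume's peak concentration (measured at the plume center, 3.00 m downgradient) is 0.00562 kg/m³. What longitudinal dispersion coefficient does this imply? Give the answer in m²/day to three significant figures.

1.89 m²/day

At the plume center C_max = M/(n_e·A·√(4πDt)), so D = M²/(4πt·(n_e·A·C_max)²).
n_e·A·C_max = 0.40 × 93.9 × 0.00562 = 0.2111 kg/m.
D = 5.19²/(4π × 25.4 × 0.2111²) = 1.89 m²/day.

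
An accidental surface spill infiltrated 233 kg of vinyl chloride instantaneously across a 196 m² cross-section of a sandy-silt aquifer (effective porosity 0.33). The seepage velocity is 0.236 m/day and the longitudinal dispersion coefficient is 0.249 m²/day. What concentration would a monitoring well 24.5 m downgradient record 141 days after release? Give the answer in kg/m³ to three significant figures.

For an instantaneous plane source, C(x,t) = M/(n_e·A·√(4πDt)) · exp(−(x−vt)²/(4Dt)), with n_e·A the pore (flow) area.
Plume center vt = 0.236 × 141 = 33.276 m, so the well at 24.5 m is 8.776 m upgradient of the peak.
√(4πDt) = 21.00 m, giving peak height M/(n_e·A·√(4πDt)) = 233/(0.33 × 196 × 21.00) = 0.1715 kg/m³.
(x−vt)²/(4Dt) = (-8.776)²/(4 × 0.249 × 141) = 0.5484; exp(−0.5484) = 0.5779.
C = 0.1715 × 0.5779 = 0.0991 kg/m³.

0.0991 kg/m³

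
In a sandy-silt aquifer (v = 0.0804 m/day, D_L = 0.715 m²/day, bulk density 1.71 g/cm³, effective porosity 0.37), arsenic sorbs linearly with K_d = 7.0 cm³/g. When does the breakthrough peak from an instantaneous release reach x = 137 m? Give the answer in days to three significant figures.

53300 days

Retardation factor R = 1 + ρ_b·K_d/n = 1 + 1.71 × 7.0/0.37 = 33.35.
Sorption retards both mechanisms: v_R = v/R = 0.002411 m/day, D_R = D/R = 0.02144 m²/day.
Peak time from v_R²t² + 2D_R t − x² = 0: t = (√(D_R² + v_R²x²) − D_R)/v_R².
√(D_R² + v_R²x²) = √(0.02144² + 0.002411² × 137²) = 0.3310; v_R² = 5.813e-06.
t = (0.3310 − 0.02144)/5.813e-06 = 53300 days.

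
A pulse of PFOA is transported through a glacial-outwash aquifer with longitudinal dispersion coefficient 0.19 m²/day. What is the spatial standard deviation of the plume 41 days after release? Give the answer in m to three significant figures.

Dispersive spreading gives a Gaussian with σ² = 2Dt; advection only shifts the center.
σ = √(2 × 0.19 × 41) = 3.95 m.

3.95 m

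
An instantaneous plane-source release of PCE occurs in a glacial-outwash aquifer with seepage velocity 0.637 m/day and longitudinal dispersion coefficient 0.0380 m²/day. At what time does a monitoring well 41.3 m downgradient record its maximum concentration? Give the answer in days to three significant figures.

For the 1D instantaneous-source solution, setting ∂C/∂t = 0 at fixed x gives v²t² + 2Dt − x² = 0, so t = (√(D² + v²x²) − D)/v².
√(D² + v²x²) = √(0.0380² + 0.637² × 41.3²) = 26.31; v² = 0.405769.
t = (26.31 − 0.0380)/0.405769 = 64.7 days (vs. the pure-advection estimate x/v = 64.8 d).

64.7 days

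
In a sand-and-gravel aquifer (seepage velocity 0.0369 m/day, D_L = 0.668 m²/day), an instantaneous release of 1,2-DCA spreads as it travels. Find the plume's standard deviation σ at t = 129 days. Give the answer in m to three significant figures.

13.1 m

Dispersive spreading gives a Gaussian with σ² = 2Dt; advection only shifts the center.
σ = √(2 × 0.668 × 129) = 13.1 m.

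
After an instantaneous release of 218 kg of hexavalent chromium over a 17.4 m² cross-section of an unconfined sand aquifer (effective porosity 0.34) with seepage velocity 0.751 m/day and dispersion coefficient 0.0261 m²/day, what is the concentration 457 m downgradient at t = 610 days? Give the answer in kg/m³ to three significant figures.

2.56 kg/m³

For an instantaneous plane source, C(x,t) = M/(n_e·A·√(4πDt)) · exp(−(x−vt)²/(4Dt)), with n_e·A the pore (flow) area.
Plume center vt = 0.751 × 610 = 458.11 m, so the well at 457 m is 1.11 m upgradient of the peak.
√(4πDt) = 14.14 m, giving peak height M/(n_e·A·√(4πDt)) = 218/(0.34 × 17.4 × 14.14) = 2.606 kg/m³.
(x−vt)²/(4Dt) = (-1.11)²/(4 × 0.0261 × 610) = 0.01935; exp(−0.01935) = 0.9808.
C = 2.606 × 0.9808 = 2.56 kg/m³.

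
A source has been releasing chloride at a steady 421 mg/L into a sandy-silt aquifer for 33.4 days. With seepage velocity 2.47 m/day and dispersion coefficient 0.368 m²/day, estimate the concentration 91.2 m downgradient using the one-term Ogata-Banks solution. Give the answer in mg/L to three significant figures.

16.7 mg/L

For a continuous step input, C/C₀ ≈ ½·erfc((x−vt)/(2√(Dt))).
vt = 2.47 × 33.4 = 82.498 m and 2√(Dt) = 2√(0.368 × 33.4) = 7.012 m.
Argument (x−vt)/(2√(Dt)) = (91.2 − 82.498)/7.012 = 1.241; ½·erfc(1.241) = 0.03963.
C = 421 × 0.03963 = 16.7 mg/L.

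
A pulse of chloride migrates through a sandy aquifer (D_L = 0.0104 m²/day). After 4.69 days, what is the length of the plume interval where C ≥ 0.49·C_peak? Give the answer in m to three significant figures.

0.746 m

The plume is Gaussian with σ = √(2Dt) = √(2 × 0.0104 × 4.69) = 0.3123 m.
C/C_peak = exp(−Δx²/(2σ²)) = 0.49 ⇒ Δx = σ·√(−2 ln 0.49) = 0.3123 × 1.194 = 0.3729 m.
Width = 2Δx = 0.746 m.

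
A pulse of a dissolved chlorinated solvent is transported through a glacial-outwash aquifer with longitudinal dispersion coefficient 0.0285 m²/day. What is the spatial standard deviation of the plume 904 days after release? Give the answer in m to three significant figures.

Dispersive spreading gives a Gaussian with σ² = 2Dt; advection only shifts the center.
σ = √(2 × 0.0285 × 904) = 7.18 m.

7.18 m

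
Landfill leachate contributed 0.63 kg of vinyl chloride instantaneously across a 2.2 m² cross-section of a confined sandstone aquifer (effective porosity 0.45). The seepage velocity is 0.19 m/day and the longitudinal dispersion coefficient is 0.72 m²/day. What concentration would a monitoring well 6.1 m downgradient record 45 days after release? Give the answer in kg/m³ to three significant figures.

For an instantaneous plane source, C(x,t) = M/(n_e·A·√(4πDt)) · exp(−(x−vt)²/(4Dt)), with n_e·A the pore (flow) area.
Plume center vt = 0.19 × 45 = 8.55 m, so the well at 6.1 m is 2.45 m upgradient of the peak.
√(4πDt) = 20.18 m, giving peak height M/(n_e·A·√(4πDt)) = 0.63/(0.45 × 2.2 × 20.18) = 0.03153 kg/m³.
(x−vt)²/(4Dt) = (-2.45)²/(4 × 0.72 × 45) = 0.04632; exp(−0.04632) = 0.9547.
C = 0.03153 × 0.9547 = 0.0301 kg/m³.

0.0301 kg/m³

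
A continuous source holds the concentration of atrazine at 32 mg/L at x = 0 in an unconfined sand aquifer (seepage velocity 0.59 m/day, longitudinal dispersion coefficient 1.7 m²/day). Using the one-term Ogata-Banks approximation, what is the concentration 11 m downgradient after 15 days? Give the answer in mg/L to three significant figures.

12.2 mg/L

For a continuous step input, C/C₀ ≈ ½·erfc((x−vt)/(2√(Dt))).
vt = 0.59 × 15 = 8.85 m and 2√(Dt) = 2√(1.7 × 15) = 10.10 m.
Argument (x−vt)/(2√(Dt)) = (11 − 8.85)/10.10 = 0.2129; ½·erfc(0.2129) = 0.3817.
C = 32 × 0.3817 = 12.2 mg/L.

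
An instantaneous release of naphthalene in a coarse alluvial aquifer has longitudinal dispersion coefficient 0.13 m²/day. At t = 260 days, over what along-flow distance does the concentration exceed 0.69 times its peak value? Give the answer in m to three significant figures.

The plume is Gaussian with σ = √(2Dt) = √(2 × 0.13 × 260) = 8.222 m.
C/C_peak = exp(−Δx²/(2σ²)) = 0.69 ⇒ Δx = σ·√(−2 ln 0.69) = 8.222 × 0.8615 = 7.083 m.
Width = 2Δx = 14.2 m.

14.2 m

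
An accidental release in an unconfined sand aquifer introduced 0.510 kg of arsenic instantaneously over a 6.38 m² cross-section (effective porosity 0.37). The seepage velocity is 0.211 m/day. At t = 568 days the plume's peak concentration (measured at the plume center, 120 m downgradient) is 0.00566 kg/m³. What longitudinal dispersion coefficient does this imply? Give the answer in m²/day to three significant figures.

At the plume center C_max = M/(n_e·A·√(4πDt)), so D = M²/(4πt·(n_e·A·C_max)²).
n_e·A·C_max = 0.37 × 6.38 × 0.00566 = 0.01336 kg/m.
D = 0.510²/(4π × 568 × 0.01336²) = 0.204 m²/day.

0.204 m²/day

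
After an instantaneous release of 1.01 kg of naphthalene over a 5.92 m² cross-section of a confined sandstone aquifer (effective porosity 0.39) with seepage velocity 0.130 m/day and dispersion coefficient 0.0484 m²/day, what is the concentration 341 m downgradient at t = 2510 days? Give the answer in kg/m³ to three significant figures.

0.00718 kg/m³

For an instantaneous plane source, C(x,t) = M/(n_e·A·√(4πDt)) · exp(−(x−vt)²/(4Dt)), with n_e·A the pore (flow) area.
Plume center vt = 0.130 × 2510 = 326.3 m, so the well at 341 m is 14.7 m downgradient of the peak.
√(4πDt) = 39.07 m, giving peak height M/(n_e·A·√(4πDt)) = 1.01/(0.39 × 5.92 × 39.07) = 0.01120 kg/m³.
(x−vt)²/(4Dt) = (14.7)²/(4 × 0.0484 × 2510) = 0.4447; exp(−0.4447) = 0.6410.
C = 0.01120 × 0.6410 = 0.00718 kg/m³.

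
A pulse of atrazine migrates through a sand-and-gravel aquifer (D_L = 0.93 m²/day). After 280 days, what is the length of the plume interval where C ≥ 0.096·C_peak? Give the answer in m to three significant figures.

The plume is Gaussian with σ = √(2Dt) = √(2 × 0.93 × 280) = 22.82 m.
C/C_peak = exp(−Δx²/(2σ²)) = 0.096 ⇒ Δx = σ·√(−2 ln 0.096) = 22.82 × 2.165 = 49.41 m.
Width = 2Δx = 98.8 m.

98.8 m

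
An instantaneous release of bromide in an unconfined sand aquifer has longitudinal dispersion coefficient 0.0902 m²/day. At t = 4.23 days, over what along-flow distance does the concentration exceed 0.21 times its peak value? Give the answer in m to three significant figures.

3.09 m

The plume is Gaussian with σ = √(2Dt) = √(2 × 0.0902 × 4.23) = 0.8736 m.
C/C_peak = exp(−Δx²/(2σ²)) = 0.21 ⇒ Δx = σ·√(−2 ln 0.21) = 0.8736 × 1.767 = 1.544 m.
Width = 2Δx = 3.09 m.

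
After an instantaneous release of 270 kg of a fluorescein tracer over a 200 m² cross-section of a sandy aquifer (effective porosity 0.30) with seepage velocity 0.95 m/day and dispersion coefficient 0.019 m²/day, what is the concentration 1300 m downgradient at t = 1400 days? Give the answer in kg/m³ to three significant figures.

For an instantaneous plane source, C(x,t) = M/(n_e·A·√(4πDt)) · exp(−(x−vt)²/(4Dt)), with n_e·A the pore (flow) area.
Plume center vt = 0.95 × 1400 = 1330 m, so the well at 1300 m is 30 m upgradient of the peak.
√(4πDt) = 18.28 m, giving peak height M/(n_e·A·√(4πDt)) = 270/(0.30 × 200 × 18.28) = 0.2462 kg/m³.
(x−vt)²/(4Dt) = (-30)²/(4 × 0.019 × 1400) = 8.459; exp(−8.459) = 0.0002120.
C = 0.2462 × 0.0002120 = 5.22e-05 kg/m³.

5.22e-05 kg/m³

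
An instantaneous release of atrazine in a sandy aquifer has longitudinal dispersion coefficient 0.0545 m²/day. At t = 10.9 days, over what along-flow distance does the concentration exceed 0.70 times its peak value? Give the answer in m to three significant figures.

The plume is Gaussian with σ = √(2Dt) = √(2 × 0.0545 × 10.9) = 1.090 m.
C/C_peak = exp(−Δx²/(2σ²)) = 0.70 ⇒ Δx = σ·√(−2 ln 0.70) = 1.090 × 0.8446 = 0.9206 m.
Width = 2Δx = 1.84 m.

1.84 m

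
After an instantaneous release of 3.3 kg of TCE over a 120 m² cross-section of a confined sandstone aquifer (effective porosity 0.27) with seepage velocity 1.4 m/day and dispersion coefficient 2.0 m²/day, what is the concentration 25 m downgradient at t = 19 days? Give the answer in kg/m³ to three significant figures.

For an instantaneous plane source, C(x,t) = M/(n_e·A·√(4πDt)) · exp(−(x−vt)²/(4Dt)), with n_e·A the pore (flow) area.
Plume center vt = 1.4 × 19 = 26.6 m, so the well at 25 m is 1.6 m upgradient of the peak.
√(4πDt) = 21.85 m, giving peak height M/(n_e·A·√(4πDt)) = 3.3/(0.27 × 120 × 21.85) = 0.004661 kg/m³.
(x−vt)²/(4Dt) = (-1.6)²/(4 × 2.0 × 19) = 0.01684; exp(−0.01684) = 0.9833.
C = 0.004661 × 0.9833 = 0.00458 kg/m³.

0.00458 kg/m³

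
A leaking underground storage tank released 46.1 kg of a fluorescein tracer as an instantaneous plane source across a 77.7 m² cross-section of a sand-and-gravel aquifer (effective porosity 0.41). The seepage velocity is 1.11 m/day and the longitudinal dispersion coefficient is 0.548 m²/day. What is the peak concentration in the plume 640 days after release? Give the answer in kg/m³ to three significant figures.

0.0218 kg/m³

The peak of an instantaneous 1D plume sits at x = vt; there the Gaussian factor is 1 and C_max = M/(n_e·A·√(4πDt)), where n_e·A is the pore area the mass is dissolved in.
√(4πDt) = √(4π × 0.548 × 640) = 66.39 m, so C_max = 46.1/(0.41 × 77.7 × 66.39) = 0.0218 kg/m³.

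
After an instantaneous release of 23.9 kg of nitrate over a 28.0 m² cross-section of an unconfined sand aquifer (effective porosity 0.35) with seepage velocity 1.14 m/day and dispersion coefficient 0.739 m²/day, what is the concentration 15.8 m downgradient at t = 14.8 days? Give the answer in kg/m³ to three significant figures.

0.203 kg/m³

For an instantaneous plane source, C(x,t) = M/(n_e·A·√(4πDt)) · exp(−(x−vt)²/(4Dt)), with n_e·A the pore (flow) area.
Plume center vt = 1.14 × 14.8 = 16.872 m, so the well at 15.8 m is 1.072 m upgradient of the peak.
√(4πDt) = 11.72 m, giving peak height M/(n_e·A·√(4πDt)) = 23.9/(0.35 × 28.0 × 11.72) = 0.2081 kg/m³.
(x−vt)²/(4Dt) = (-1.072)²/(4 × 0.739 × 14.8) = 0.02627; exp(−0.02627) = 0.9741.
C = 0.2081 × 0.9741 = 0.203 kg/m³.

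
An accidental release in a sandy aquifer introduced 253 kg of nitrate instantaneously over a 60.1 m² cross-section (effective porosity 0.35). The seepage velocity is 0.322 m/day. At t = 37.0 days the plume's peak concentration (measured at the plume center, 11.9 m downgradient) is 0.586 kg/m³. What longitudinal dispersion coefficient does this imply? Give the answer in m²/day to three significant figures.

0.906 m²/day

At the plume center C_max = M/(n_e·A·√(4πDt)), so D = M²/(4πt·(n_e·A·C_max)²).
n_e·A·C_max = 0.35 × 60.1 × 0.586 = 12.33 kg/m.
D = 253²/(4π × 37.0 × 12.33²) = 0.906 m²/day.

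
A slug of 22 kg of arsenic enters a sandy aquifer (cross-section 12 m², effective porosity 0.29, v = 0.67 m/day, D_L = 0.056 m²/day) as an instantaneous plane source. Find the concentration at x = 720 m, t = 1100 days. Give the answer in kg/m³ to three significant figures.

0.0703 kg/m³

For an instantaneous plane source, C(x,t) = M/(n_e·A·√(4πDt)) · exp(−(x−vt)²/(4Dt)), with n_e·A the pore (flow) area.
Plume center vt = 0.67 × 1100 = 737 m, so the well at 720 m is 17 m upgradient of the peak.
√(4πDt) = 27.82 m, giving peak height M/(n_e·A·√(4πDt)) = 22/(0.29 × 12 × 27.82) = 0.2272 kg/m³.
(x−vt)²/(4Dt) = (-17)²/(4 × 0.056 × 1100) = 1.173; exp(−1.173) = 0.3094.
C = 0.2272 × 0.3094 = 0.0703 kg/m³.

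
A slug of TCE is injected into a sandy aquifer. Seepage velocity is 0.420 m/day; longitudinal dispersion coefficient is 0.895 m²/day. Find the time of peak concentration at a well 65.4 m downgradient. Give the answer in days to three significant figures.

151 days

For the 1D instantaneous-source solution, setting ∂C/∂t = 0 at fixed x gives v²t² + 2Dt − x² = 0, so t = (√(D² + v²x²) − D)/v².
√(D² + v²x²) = √(0.895² + 0.420² × 65.4²) = 27.48; v² = 0.1764.
t = (27.48 − 0.895)/0.1764 = 151 days (vs. the pure-advection estimate x/v = 156 d).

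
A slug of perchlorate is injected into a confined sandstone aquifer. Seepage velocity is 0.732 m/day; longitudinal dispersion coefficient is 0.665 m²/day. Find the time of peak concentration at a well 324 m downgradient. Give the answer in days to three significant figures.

For the 1D instantaneous-source solution, setting ∂C/∂t = 0 at fixed x gives v²t² + 2Dt − x² = 0, so t = (√(D² + v²x²) − D)/v².
√(D² + v²x²) = √(0.665² + 0.732² × 324²) = 237.2; v² = 0.535824.
t = (237.2 − 0.665)/0.535824 = 441 days (vs. the pure-advection estimate x/v = 443 d).

441 days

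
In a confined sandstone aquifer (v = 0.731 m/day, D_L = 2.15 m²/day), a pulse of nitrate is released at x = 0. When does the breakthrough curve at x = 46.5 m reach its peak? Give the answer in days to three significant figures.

For the 1D instantaneous-source solution, setting ∂C/∂t = 0 at fixed x gives v²t² + 2Dt − x² = 0, so t = (√(D² + v²x²) − D)/v².
√(D² + v²x²) = √(2.15² + 0.731² × 46.5²) = 34.06; v² = 0.534361.
t = (34.06 − 2.15)/0.534361 = 59.7 days (vs. the pure-advection estimate x/v = 63.6 d).

59.7 days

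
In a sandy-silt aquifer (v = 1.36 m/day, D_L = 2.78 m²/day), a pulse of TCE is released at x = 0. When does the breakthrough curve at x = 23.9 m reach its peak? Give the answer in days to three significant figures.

16.1 days

For the 1D instantaneous-source solution, setting ∂C/∂t = 0 at fixed x gives v²t² + 2Dt − x² = 0, so t = (√(D² + v²x²) − D)/v².
√(D² + v²x²) = √(2.78² + 1.36² × 23.9²) = 32.62; v² = 1.8496.
t = (32.62 − 2.78)/1.8496 = 16.1 days (vs. the pure-advection estimate x/v = 17.6 d).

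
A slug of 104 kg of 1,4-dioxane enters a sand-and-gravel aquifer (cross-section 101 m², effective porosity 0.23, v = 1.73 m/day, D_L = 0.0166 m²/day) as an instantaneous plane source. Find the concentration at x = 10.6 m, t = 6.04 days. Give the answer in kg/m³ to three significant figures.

3.77 kg/m³

For an instantaneous plane source, C(x,t) = M/(n_e·A·√(4πDt)) · exp(−(x−vt)²/(4Dt)), with n_e·A the pore (flow) area.
Plume center vt = 1.73 × 6.04 = 10.4492 m, so the well at 10.6 m is 0.1508 m downgradient of the peak.
√(4πDt) = 1.122 m, giving peak height M/(n_e·A·√(4πDt)) = 104/(0.23 × 101 × 1.122) = 3.990 kg/m³.
(x−vt)²/(4Dt) = (0.1508)²/(4 × 0.0166 × 6.04) = 0.05670; exp(−0.05670) = 0.9449.
C = 3.990 × 0.9449 = 3.77 kg/m³.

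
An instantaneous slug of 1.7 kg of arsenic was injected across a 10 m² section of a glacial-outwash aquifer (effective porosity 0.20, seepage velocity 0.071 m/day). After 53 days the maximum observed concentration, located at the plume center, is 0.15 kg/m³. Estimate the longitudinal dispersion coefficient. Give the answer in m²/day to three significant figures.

0.0482 m²/day

At the plume center C_max = M/(n_e·A·√(4πDt)), so D = M²/(4πt·(n_e·A·C_max)²).
n_e·A·C_max = 0.20 × 10 × 0.15 = 0.3000 kg/m.
D = 1.7²/(4π × 53 × 0.3000²) = 0.0482 m²/day.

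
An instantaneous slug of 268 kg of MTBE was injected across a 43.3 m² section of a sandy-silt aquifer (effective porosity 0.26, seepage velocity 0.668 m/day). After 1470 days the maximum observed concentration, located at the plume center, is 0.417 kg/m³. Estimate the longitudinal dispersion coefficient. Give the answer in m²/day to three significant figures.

0.176 m²/day

At the plume center C_max = M/(n_e·A·√(4πDt)), so D = M²/(4πt·(n_e·A·C_max)²).
n_e·A·C_max = 0.26 × 43.3 × 0.417 = 4.695 kg/m.
D = 268²/(4π × 1470 × 4.695²) = 0.176 m²/day.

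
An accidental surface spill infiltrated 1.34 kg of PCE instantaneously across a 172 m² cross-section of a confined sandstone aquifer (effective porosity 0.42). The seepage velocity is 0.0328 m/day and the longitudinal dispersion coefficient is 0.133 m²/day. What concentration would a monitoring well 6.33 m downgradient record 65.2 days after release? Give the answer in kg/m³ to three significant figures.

For an instantaneous plane source, C(x,t) = M/(n_e·A·√(4πDt)) · exp(−(x−vt)²/(4Dt)), with n_e·A the pore (flow) area.
Plume center vt = 0.0328 × 65.2 = 2.13856 m, so the well at 6.33 m is 4.19144 m downgradient of the peak.
√(4πDt) = 10.44 m, giving peak height M/(n_e·A·√(4πDt)) = 1.34/(0.42 × 172 × 10.44) = 0.001777 kg/m³.
(x−vt)²/(4Dt) = (4.19144)²/(4 × 0.133 × 65.2) = 0.5065; exp(−0.5065) = 0.6026.
C = 0.001777 × 0.6026 = 0.00107 kg/m³.

0.00107 kg/m³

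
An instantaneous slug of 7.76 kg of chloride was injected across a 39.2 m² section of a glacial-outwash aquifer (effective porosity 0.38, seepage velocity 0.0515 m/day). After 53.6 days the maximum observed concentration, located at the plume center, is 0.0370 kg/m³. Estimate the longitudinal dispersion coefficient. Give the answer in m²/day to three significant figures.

0.294 m²/day

At the plume center C_max = M/(n_e·A·√(4πDt)), so D = M²/(4πt·(n_e·A·C_max)²).
n_e·A·C_max = 0.38 × 39.2 × 0.0370 = 0.5512 kg/m.
D = 7.76²/(4π × 53.6 × 0.5512²) = 0.294 m²/day.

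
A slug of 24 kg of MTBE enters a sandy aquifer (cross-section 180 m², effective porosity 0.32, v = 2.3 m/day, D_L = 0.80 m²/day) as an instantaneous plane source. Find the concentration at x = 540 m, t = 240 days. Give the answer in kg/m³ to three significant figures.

0.00703 kg/m³

For an instantaneous plane source, C(x,t) = M/(n_e·A·√(4πDt)) · exp(−(x−vt)²/(4Dt)), with n_e·A the pore (flow) area.
Plume center vt = 2.3 × 240 = 552 m, so the well at 540 m is 12 m upgradient of the peak.
√(4πDt) = 49.12 m, giving peak height M/(n_e·A·√(4πDt)) = 24/(0.32 × 180 × 49.12) = 0.008483 kg/m³.
(x−vt)²/(4Dt) = (-12)²/(4 × 0.80 × 240) = 0.1875; exp(−0.1875) = 0.8290.
C = 0.008483 × 0.8290 = 0.00703 kg/m³.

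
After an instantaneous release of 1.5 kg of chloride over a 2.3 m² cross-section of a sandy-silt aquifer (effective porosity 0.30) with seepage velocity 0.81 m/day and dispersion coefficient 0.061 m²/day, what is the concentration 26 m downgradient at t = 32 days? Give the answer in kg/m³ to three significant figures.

For an instantaneous plane source, C(x,t) = M/(n_e·A·√(4πDt)) · exp(−(x−vt)²/(4Dt)), with n_e·A the pore (flow) area.
Plume center vt = 0.81 × 32 = 25.92 m, so the well at 26 m is 0.08 m downgradient of the peak.
√(4πDt) = 4.953 m, giving peak height M/(n_e·A·√(4πDt)) = 1.5/(0.30 × 2.3 × 4.953) = 0.4389 kg/m³.
(x−vt)²/(4Dt) = (0.08)²/(4 × 0.061 × 32) = 0.0008197; exp(−0.0008197) = 0.9992.
C = 0.4389 × 0.9992 = 0.439 kg/m³.

0.439 kg/m³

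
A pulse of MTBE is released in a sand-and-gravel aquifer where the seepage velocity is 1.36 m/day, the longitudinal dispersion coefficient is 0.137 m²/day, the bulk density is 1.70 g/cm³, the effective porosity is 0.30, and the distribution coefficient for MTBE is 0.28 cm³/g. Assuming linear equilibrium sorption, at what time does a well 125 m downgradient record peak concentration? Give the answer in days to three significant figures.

Retardation factor R = 1 + ρ_b·K_d/n = 1 + 1.70 × 0.28/0.30 = 2.587.
Sorption retards both mechanisms: v_R = v/R = 0.5257 m/day, D_R = D/R = 0.05296 m²/day.
Peak time from v_R²t² + 2D_R t − x² = 0: t = (√(D_R² + v_R²x²) − D_R)/v_R².
√(D_R² + v_R²x²) = √(0.05296² + 0.5257² × 125²) = 65.71; v_R² = 0.2764.
t = (65.71 − 0.05296)/0.2764 = 238 days.

238 days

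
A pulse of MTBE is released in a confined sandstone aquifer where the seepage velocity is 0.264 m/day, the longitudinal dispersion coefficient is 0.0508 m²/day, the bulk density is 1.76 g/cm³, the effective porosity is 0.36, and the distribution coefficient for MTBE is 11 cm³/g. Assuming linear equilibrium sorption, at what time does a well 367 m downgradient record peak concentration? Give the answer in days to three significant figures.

Retardation factor R = 1 + ρ_b·K_d/n = 1 + 1.76 × 11/0.36 = 54.78.
Sorption retards both mechanisms: v_R = v/R = 0.004819 m/day, D_R = D/R = 0.0009273 m²/day.
Peak time from v_R²t² + 2D_R t − x² = 0: t = (√(D_R² + v_R²x²) − D_R)/v_R².
√(D_R² + v_R²x²) = √(0.0009273² + 0.004819² × 367²) = 1.769; v_R² = 2.322e-05.
t = (1.769 − 0.0009273)/2.322e-05 = 76100 days.

76100 days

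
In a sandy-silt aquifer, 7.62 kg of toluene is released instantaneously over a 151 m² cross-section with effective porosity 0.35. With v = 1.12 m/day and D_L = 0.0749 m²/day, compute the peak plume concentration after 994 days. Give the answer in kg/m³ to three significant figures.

The peak of an instantaneous 1D plume sits at x = vt; there the Gaussian factor is 1 and C_max = M/(n_e·A·√(4πDt)), where n_e·A is the pore area the mass is dissolved in.
√(4πDt) = √(4π × 0.0749 × 994) = 30.59 m, so C_max = 7.62/(0.35 × 151 × 30.59) = 0.00471 kg/m³.

0.00471 kg/m³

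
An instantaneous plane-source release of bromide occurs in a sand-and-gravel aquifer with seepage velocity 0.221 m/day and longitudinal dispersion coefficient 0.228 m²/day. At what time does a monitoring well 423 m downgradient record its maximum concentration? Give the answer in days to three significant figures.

For the 1D instantaneous-source solution, setting ∂C/∂t = 0 at fixed x gives v²t² + 2Dt − x² = 0, so t = (√(D² + v²x²) − D)/v².
√(D² + v²x²) = √(0.228² + 0.221² × 423²) = 93.48; v² = 0.048841.
t = (93.48 − 0.228)/0.048841 = 1910 days (vs. the pure-advection estimate x/v = 1910 d).

1910 days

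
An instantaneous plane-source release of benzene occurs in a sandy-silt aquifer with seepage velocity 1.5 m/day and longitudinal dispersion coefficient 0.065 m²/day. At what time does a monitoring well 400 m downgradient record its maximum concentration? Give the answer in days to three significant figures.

For the 1D instantaneous-source solution, setting ∂C/∂t = 0 at fixed x gives v²t² + 2Dt − x² = 0, so t = (√(D² + v²x²) − D)/v².
√(D² + v²x²) = √(0.065² + 1.5² × 400²) = 600.0; v² = 2.25.
t = (600.0 − 0.065)/2.25 = 267 days (vs. the pure-advection estimate x/v = 267 d).

267 days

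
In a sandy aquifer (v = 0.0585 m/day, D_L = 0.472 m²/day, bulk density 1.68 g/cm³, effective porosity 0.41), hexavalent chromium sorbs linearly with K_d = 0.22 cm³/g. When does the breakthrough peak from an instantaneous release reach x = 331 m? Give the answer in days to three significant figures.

10500 days

Retardation factor R = 1 + ρ_b·K_d/n = 1 + 1.68 × 0.22/0.41 = 1.901.
Sorption retards both mechanisms: v_R = v/R = 0.03077 m/day, D_R = D/R = 0.2483 m²/day.
Peak time from v_R²t² + 2D_R t − x² = 0: t = (√(D_R² + v_R²x²) − D_R)/v_R².
√(D_R² + v_R²x²) = √(0.2483² + 0.03077² × 331²) = 10.19; v_R² = 0.0009468.
t = (10.19 − 0.2483)/0.0009468 = 10500 days.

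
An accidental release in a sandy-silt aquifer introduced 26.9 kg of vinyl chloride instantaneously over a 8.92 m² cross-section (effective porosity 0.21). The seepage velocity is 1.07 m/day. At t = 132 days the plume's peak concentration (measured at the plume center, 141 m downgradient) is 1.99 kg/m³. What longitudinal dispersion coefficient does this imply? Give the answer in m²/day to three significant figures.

0.0314 m²/day

At the plume center C_max = M/(n_e·A·√(4πDt)), so D = M²/(4πt·(n_e·A·C_max)²).
n_e·A·C_max = 0.21 × 8.92 × 1.99 = 3.728 kg/m.
D = 26.9²/(4π × 132 × 3.728²) = 0.0314 m²/day.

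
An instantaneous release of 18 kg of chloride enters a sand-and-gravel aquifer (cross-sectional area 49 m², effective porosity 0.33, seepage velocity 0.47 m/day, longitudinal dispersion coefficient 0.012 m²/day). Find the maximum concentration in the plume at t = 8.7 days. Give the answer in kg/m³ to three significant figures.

The peak of an instantaneous 1D plume sits at x = vt; there the Gaussian factor is 1 and C_max = M/(n_e·A·√(4πDt)), where n_e·A is the pore area the mass is dissolved in.
√(4πDt) = √(4π × 0.012 × 8.7) = 1.145 m, so C_max = 18/(0.33 × 49 × 1.145) = 0.972 kg/m³.

0.972 kg/m³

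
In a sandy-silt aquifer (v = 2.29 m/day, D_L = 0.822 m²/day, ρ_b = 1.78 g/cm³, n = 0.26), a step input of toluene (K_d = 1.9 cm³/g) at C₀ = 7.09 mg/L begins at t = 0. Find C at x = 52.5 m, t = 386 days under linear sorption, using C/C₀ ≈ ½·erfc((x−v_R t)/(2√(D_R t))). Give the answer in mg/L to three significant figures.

6.68 mg/L

Retardation factor R = 1 + ρ_b·K_d/n = 1 + 1.78 × 1.9/0.26 = 14.01.
Sorption retards both mechanisms: v_R = v/R = 0.1635 m/day, D_R = D/R = 0.05867 m²/day.
v_R·t = 0.1635 × 386 = 63.111 m; 2√(D_R t) = 9.518 m; argument = (52.5 − 63.111)/9.518 = -1.115.
C = C₀ × ½·erfc(-1.115) = 7.09 × 0.9426 = 6.68 mg/L.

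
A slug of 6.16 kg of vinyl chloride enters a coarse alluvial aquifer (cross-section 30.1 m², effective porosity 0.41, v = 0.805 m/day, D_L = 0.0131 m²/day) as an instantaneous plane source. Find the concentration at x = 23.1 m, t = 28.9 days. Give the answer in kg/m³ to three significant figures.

0.225 kg/m³

For an instantaneous plane source, C(x,t) = M/(n_e·A·√(4πDt)) · exp(−(x−vt)²/(4Dt)), with n_e·A the pore (flow) area.
Plume center vt = 0.805 × 28.9 = 23.2645 m, so the well at 23.1 m is 0.1645 m upgradient of the peak.
√(4πDt) = 2.181 m, giving peak height M/(n_e·A·√(4πDt)) = 6.16/(0.41 × 30.1 × 2.181) = 0.2289 kg/m³.
(x−vt)²/(4Dt) = (-0.1645)²/(4 × 0.0131 × 28.9) = 0.01787; exp(−0.01787) = 0.9823.
C = 0.2289 × 0.9823 = 0.225 kg/m³.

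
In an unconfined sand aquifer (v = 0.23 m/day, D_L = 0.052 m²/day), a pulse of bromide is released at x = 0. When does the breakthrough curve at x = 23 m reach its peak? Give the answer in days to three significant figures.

99.0 days

For the 1D instantaneous-source solution, setting ∂C/∂t = 0 at fixed x gives v²t² + 2Dt − x² = 0, so t = (√(D² + v²x²) − D)/v².
√(D² + v²x²) = √(0.052² + 0.23² × 23²) = 5.290; v² = 0.0529.
t = (5.290 − 0.052)/0.0529 = 99.0 days (vs. the pure-advection estimate x/v = 100 d).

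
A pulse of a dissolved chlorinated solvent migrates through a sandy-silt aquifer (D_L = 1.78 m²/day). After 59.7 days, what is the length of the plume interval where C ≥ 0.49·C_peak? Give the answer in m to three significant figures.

34.8 m

The plume is Gaussian with σ = √(2Dt) = √(2 × 1.78 × 59.7) = 14.58 m.
C/C_peak = exp(−Δx²/(2σ²)) = 0.49 ⇒ Δx = σ·√(−2 ln 0.49) = 14.58 × 1.194 = 17.41 m.
Width = 2Δx = 34.8 m.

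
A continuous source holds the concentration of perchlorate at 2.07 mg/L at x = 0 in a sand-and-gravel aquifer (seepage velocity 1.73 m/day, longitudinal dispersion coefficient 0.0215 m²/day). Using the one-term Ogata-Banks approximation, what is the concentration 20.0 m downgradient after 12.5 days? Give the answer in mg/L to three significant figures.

For a continuous step input, C/C₀ ≈ ½·erfc((x−vt)/(2√(Dt))).
vt = 1.73 × 12.5 = 21.625 m and 2√(Dt) = 2√(0.0215 × 12.5) = 1.037 m.
Argument (x−vt)/(2√(Dt)) = (20.0 − 21.625)/1.037 = -1.567; ½·erfc(-1.567) = 0.9867.
C = 2.07 × 0.9867 = 2.04 mg/L.

2.04 mg/L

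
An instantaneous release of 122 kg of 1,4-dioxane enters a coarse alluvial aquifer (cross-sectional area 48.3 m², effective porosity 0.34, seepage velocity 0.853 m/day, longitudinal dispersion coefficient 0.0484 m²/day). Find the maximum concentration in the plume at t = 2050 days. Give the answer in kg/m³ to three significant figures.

0.210 kg/m³

The peak of an instantaneous 1D plume sits at x = vt; there the Gaussian factor is 1 and C_max = M/(n_e·A·√(4πDt)), where n_e·A is the pore area the mass is dissolved in.
√(4πDt) = √(4π × 0.0484 × 2050) = 35.31 m, so C_max = 122/(0.34 × 48.3 × 35.31) = 0.210 kg/m³.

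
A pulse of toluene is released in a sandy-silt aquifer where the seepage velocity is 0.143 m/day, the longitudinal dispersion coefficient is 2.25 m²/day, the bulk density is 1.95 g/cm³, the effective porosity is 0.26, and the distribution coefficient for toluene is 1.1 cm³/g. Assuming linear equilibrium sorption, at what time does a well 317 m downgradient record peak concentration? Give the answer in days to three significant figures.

19500 days

Retardation factor R = 1 + ρ_b·K_d/n = 1 + 1.95 × 1.1/0.26 = 9.250.
Sorption retards both mechanisms: v_R = v/R = 0.01546 m/day, D_R = D/R = 0.2432 m²/day.
Peak time from v_R²t² + 2D_R t − x² = 0: t = (√(D_R² + v_R²x²) − D_R)/v_R².
√(D_R² + v_R²x²) = √(0.2432² + 0.01546² × 317²) = 4.907; v_R² = 0.0002390.
t = (4.907 − 0.2432)/0.0002390 = 19500 days.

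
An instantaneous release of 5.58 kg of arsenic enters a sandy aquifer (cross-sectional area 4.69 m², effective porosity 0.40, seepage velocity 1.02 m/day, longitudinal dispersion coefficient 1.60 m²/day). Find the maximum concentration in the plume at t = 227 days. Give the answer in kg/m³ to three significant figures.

The peak of an instantaneous 1D plume sits at x = vt; there the Gaussian factor is 1 and C_max = M/(n_e·A·√(4πDt)), where n_e·A is the pore area the mass is dissolved in.
√(4πDt) = √(4π × 1.60 × 227) = 67.56 m, so C_max = 5.58/(0.40 × 4.69 × 67.56) = 0.0440 kg/m³.

0.0440 kg/m³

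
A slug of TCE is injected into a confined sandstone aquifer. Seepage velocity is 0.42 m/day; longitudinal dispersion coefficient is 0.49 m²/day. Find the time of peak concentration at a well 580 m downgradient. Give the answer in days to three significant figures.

1380 days

For the 1D instantaneous-source solution, setting ∂C/∂t = 0 at fixed x gives v²t² + 2Dt − x² = 0, so t = (√(D² + v²x²) − D)/v².
√(D² + v²x²) = √(0.49² + 0.42² × 580²) = 243.6; v² = 0.1764.
t = (243.6 − 0.49)/0.1764 = 1380 days (vs. the pure-advection estimate x/v = 1380 d).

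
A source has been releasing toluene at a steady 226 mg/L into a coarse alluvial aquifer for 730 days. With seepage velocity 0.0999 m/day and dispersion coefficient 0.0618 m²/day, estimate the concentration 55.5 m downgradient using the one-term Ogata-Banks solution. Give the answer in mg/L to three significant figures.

218 mg/L

For a continuous step input, C/C₀ ≈ ½·erfc((x−vt)/(2√(Dt))).
vt = 0.0999 × 730 = 72.927 m and 2√(Dt) = 2√(0.0618 × 730) = 13.43 m.
Argument (x−vt)/(2√(Dt)) = (55.5 − 72.927)/13.43 = -1.298; ½·erfc(-1.298) = 0.9668.
C = 226 × 0.9668 = 218 mg/L.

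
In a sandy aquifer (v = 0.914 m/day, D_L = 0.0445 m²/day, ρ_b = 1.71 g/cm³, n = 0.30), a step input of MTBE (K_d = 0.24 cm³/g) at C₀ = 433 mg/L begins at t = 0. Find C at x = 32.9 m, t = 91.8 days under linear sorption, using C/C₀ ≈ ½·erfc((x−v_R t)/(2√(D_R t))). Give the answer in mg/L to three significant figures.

396 mg/L

Retardation factor R = 1 + ρ_b·K_d/n = 1 + 1.71 × 0.24/0.30 = 2.368.
Sorption retards both mechanisms: v_R = v/R = 0.3860 m/day, D_R = D/R = 0.01879 m²/day.
v_R·t = 0.3860 × 91.8 = 35.4348 m; 2√(D_R t) = 2.627 m; argument = (32.9 − 35.4348)/2.627 = -0.9649.
C = C₀ × ½·erfc(-0.9649) = 433 × 0.9138 = 396 mg/L.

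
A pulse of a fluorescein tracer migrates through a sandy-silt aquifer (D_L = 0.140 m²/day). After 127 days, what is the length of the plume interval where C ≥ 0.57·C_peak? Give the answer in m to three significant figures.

The plume is Gaussian with σ = √(2Dt) = √(2 × 0.140 × 127) = 5.963 m.
C/C_peak = exp(−Δx²/(2σ²)) = 0.57 ⇒ Δx = σ·√(−2 ln 0.57) = 5.963 × 1.060 = 6.321 m.
Width = 2Δx = 12.6 m.

12.6 m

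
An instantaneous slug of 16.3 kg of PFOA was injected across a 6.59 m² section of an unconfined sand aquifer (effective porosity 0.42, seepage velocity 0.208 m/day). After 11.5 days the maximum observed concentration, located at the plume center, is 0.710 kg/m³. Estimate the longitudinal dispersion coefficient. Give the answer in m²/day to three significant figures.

0.476 m²/day

At the plume center C_max = M/(n_e·A·√(4πDt)), so D = M²/(4πt·(n_e·A·C_max)²).
n_e·A·C_max = 0.42 × 6.59 × 0.710 = 1.965 kg/m.
D = 16.3²/(4π × 11.5 × 1.965²) = 0.476 m²/day.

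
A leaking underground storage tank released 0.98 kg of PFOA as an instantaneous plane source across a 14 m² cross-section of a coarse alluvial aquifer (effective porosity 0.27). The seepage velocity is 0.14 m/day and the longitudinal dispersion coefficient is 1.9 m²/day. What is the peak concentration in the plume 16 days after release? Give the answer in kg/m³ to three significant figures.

The peak of an instantaneous 1D plume sits at x = vt; there the Gaussian factor is 1 and C_max = M/(n_e·A·√(4πDt)), where n_e·A is the pore area the mass is dissolved in.
√(4πDt) = √(4π × 1.9 × 16) = 19.55 m, so C_max = 0.98/(0.27 × 14 × 19.55) = 0.0133 kg/m³.

0.0133 kg/m³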